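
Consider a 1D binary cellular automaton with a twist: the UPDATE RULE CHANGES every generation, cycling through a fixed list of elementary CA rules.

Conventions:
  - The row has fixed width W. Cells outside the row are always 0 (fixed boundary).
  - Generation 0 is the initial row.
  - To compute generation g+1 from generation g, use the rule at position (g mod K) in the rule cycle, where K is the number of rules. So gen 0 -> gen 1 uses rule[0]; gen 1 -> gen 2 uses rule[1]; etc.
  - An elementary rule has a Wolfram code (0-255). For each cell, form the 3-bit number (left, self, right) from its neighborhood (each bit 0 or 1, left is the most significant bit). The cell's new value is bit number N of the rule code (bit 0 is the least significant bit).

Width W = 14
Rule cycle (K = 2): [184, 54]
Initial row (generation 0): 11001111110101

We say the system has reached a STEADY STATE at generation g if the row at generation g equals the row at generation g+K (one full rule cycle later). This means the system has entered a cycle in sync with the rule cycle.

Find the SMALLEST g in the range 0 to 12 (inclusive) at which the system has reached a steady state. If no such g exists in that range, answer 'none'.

Answer: none

Derivation:
Gen 0: 11001111110101
Gen 1 (rule 184): 10101111101010
Gen 2 (rule 54): 11110000011111
Gen 3 (rule 184): 11101000011110
Gen 4 (rule 54): 00011100100001
Gen 5 (rule 184): 00011010010000
Gen 6 (rule 54): 00100111111000
Gen 7 (rule 184): 00010111110100
Gen 8 (rule 54): 00111000001110
Gen 9 (rule 184): 00110100001101
Gen 10 (rule 54): 01001110010011
Gen 11 (rule 184): 00101101001010
Gen 12 (rule 54): 01110011111111
Gen 13 (rule 184): 01101011111110
Gen 14 (rule 54): 10011100000001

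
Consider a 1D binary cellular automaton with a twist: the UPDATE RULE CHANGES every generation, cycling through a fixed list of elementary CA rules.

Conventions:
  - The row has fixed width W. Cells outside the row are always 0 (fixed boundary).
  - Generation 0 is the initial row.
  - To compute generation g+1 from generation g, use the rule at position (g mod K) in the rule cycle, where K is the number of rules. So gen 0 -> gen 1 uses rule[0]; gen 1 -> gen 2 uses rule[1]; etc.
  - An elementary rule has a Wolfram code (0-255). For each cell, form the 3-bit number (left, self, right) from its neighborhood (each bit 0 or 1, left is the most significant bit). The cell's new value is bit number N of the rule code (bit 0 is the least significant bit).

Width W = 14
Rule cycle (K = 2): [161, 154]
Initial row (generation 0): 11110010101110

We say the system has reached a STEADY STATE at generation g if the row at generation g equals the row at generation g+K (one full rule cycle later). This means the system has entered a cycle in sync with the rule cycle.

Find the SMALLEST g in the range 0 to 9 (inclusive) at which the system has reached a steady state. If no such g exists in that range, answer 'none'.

Answer: none

Derivation:
Gen 0: 11110010101110
Gen 1 (rule 161): 01100001010100
Gen 2 (rule 154): 11010010000010
Gen 3 (rule 161): 00100000111000
Gen 4 (rule 154): 01010001110100
Gen 5 (rule 161): 00100100101001
Gen 6 (rule 154): 01011011000110
Gen 7 (rule 161): 00100100010000
Gen 8 (rule 154): 01011010101000
Gen 9 (rule 161): 00100101010011
Gen 10 (rule 154): 01011000001110
Gen 11 (rule 161): 00100011100100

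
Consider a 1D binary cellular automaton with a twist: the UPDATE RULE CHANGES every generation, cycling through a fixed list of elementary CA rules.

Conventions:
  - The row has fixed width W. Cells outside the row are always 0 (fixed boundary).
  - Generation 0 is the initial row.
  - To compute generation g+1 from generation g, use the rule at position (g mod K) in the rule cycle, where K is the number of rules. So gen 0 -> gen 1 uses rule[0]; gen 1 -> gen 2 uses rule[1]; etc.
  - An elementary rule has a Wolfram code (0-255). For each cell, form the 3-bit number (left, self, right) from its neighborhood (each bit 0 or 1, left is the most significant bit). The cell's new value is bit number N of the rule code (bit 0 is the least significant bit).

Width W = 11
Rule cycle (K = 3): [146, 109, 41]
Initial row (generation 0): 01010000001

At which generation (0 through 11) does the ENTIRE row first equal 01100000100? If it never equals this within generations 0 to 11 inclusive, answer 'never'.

Answer: 6

Derivation:
Gen 0: 01010000001
Gen 1 (rule 146): 10001000010
Gen 2 (rule 109): 10101011010
Gen 3 (rule 41): 01010110100
Gen 4 (rule 146): 10000000010
Gen 5 (rule 109): 10111111010
Gen 6 (rule 41): 01100000100
Gen 7 (rule 146): 10010001010
Gen 8 (rule 109): 10010101110
Gen 9 (rule 41): 00001011000
Gen 10 (rule 146): 00010000100
Gen 11 (rule 109): 11010110101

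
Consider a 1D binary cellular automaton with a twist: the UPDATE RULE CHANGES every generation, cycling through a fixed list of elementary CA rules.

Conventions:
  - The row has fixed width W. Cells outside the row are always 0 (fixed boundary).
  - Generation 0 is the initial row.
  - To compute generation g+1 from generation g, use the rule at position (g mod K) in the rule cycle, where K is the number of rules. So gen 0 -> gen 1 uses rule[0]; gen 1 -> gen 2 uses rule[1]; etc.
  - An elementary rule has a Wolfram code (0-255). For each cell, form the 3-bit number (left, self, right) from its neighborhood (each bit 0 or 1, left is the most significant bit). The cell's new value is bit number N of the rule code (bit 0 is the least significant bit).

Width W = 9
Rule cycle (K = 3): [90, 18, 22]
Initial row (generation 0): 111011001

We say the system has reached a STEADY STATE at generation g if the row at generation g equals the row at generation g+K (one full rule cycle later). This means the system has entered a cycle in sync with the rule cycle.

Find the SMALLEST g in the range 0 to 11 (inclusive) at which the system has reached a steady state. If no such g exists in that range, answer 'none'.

Gen 0: 111011001
Gen 1 (rule 90): 101011110
Gen 2 (rule 18): 000000001
Gen 3 (rule 22): 000000011
Gen 4 (rule 90): 000000111
Gen 5 (rule 18): 000001000
Gen 6 (rule 22): 000011100
Gen 7 (rule 90): 000110110
Gen 8 (rule 18): 001000001
Gen 9 (rule 22): 011100011
Gen 10 (rule 90): 110110111
Gen 11 (rule 18): 000000000
Gen 12 (rule 22): 000000000
Gen 13 (rule 90): 000000000
Gen 14 (rule 18): 000000000

Answer: 11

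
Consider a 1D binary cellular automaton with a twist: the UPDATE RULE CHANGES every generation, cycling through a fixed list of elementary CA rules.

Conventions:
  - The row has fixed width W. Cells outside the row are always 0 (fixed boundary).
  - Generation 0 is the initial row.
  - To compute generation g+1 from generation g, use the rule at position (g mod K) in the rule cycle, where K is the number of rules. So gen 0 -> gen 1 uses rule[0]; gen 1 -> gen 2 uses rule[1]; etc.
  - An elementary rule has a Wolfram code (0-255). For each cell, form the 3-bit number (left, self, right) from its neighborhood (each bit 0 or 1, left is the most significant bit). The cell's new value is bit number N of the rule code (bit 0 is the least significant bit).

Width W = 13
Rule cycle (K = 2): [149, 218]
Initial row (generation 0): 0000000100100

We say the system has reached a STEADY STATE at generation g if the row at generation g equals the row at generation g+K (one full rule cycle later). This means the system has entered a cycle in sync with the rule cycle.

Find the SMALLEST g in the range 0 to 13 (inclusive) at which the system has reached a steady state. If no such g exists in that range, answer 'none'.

Gen 0: 0000000100100
Gen 1 (rule 149): 1111110110111
Gen 2 (rule 218): 1111110110111
Gen 3 (rule 149): 0111100000010
Gen 4 (rule 218): 1111110000101
Gen 5 (rule 149): 0111101110101
Gen 6 (rule 218): 1111101110000
Gen 7 (rule 149): 0111000101111
Gen 8 (rule 218): 1111101001111
Gen 9 (rule 149): 0111001100110
Gen 10 (rule 218): 1111111111111
Gen 11 (rule 149): 0111111111110
Gen 12 (rule 218): 1111111111111
Gen 13 (rule 149): 0111111111110
Gen 14 (rule 218): 1111111111111
Gen 15 (rule 149): 0111111111110

Answer: 10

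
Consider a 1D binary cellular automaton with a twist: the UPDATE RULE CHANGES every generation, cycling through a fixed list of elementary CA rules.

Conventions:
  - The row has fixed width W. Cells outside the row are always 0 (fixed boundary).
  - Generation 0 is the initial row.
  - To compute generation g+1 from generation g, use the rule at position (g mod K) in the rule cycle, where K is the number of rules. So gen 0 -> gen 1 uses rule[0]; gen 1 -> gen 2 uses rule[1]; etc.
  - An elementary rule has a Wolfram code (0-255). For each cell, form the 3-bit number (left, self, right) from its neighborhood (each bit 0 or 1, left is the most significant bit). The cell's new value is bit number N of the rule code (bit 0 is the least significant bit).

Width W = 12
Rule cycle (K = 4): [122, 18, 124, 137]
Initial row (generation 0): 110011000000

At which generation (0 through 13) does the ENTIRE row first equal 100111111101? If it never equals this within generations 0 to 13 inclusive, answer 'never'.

Answer: never

Derivation:
Gen 0: 110011000000
Gen 1 (rule 122): 111111100000
Gen 2 (rule 18): 000000010000
Gen 3 (rule 124): 000000011000
Gen 4 (rule 137): 111111010011
Gen 5 (rule 122): 100001101111
Gen 6 (rule 18): 010010000000
Gen 7 (rule 124): 011011000000
Gen 8 (rule 137): 010010011111
Gen 9 (rule 122): 101101110001
Gen 10 (rule 18): 000000001010
Gen 11 (rule 124): 000000001111
Gen 12 (rule 137): 111111101110
Gen 13 (rule 122): 100000111011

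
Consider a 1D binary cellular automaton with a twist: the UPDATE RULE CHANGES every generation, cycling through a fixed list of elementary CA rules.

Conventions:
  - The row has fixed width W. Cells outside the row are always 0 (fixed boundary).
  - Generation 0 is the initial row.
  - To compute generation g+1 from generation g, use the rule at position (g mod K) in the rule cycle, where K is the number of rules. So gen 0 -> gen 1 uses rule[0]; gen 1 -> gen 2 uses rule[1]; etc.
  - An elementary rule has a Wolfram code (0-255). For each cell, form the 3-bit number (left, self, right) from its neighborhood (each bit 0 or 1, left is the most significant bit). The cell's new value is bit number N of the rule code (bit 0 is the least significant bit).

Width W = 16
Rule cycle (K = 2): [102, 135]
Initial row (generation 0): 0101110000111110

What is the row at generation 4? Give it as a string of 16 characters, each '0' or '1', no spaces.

Gen 0: 0101110000111110
Gen 1 (rule 102): 1110010001000010
Gen 2 (rule 135): 0100110111011110
Gen 3 (rule 102): 1101011001100010
Gen 4 (rule 135): 0001000010001110

Answer: 0001000010001110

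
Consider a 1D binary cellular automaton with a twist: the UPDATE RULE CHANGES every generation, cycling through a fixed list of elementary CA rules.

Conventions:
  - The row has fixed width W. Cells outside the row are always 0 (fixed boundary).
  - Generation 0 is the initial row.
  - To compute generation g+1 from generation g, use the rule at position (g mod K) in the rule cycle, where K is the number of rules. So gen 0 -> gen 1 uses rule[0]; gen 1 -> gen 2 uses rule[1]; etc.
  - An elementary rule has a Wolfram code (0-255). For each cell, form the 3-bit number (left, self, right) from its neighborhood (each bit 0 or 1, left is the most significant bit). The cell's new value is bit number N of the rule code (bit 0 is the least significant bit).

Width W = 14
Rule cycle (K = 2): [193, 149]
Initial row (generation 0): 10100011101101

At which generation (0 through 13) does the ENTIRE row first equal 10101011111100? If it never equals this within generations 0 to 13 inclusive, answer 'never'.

Gen 0: 10100011101101
Gen 1 (rule 193): 00001001100100
Gen 2 (rule 149): 11101100010111
Gen 3 (rule 193): 01100101000011
Gen 4 (rule 149): 00010101111000
Gen 5 (rule 193): 11000000111011
Gen 6 (rule 149): 00111110010000
Gen 7 (rule 193): 10011110000111
Gen 8 (rule 149): 11001101110010
Gen 9 (rule 193): 01000100110000
Gen 10 (rule 149): 01110110001111
Gen 11 (rule 193): 00110010100111
Gen 12 (rule 149): 10001010110010
Gen 13 (rule 193): 00100000010000

Answer: never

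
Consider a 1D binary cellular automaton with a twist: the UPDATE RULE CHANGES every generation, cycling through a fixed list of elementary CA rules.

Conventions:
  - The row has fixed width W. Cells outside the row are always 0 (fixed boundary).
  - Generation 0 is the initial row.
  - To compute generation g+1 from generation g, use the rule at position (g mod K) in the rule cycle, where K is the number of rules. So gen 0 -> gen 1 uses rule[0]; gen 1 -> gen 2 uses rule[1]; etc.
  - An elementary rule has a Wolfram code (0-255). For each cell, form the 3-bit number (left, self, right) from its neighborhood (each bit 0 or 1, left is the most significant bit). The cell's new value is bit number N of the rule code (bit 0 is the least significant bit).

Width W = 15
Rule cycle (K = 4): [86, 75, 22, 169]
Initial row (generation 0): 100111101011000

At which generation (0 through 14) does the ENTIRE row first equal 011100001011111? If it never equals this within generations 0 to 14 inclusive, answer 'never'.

Answer: never

Derivation:
Gen 0: 100111101011000
Gen 1 (rule 86): 111000101001100
Gen 2 (rule 75): 101011000011101
Gen 3 (rule 22): 101000100100001
Gen 4 (rule 169): 010010000001100
Gen 5 (rule 86): 111111000010110
Gen 6 (rule 75): 100001011100110
Gen 7 (rule 22): 110011000011001
Gen 8 (rule 169): 100010011010000
Gen 9 (rule 86): 110111101011000
Gen 10 (rule 75): 110100100011011
Gen 11 (rule 22): 000111110100000
Gen 12 (rule 169): 110111101001111
Gen 13 (rule 86): 010000101110001
Gen 14 (rule 75): 100111001010110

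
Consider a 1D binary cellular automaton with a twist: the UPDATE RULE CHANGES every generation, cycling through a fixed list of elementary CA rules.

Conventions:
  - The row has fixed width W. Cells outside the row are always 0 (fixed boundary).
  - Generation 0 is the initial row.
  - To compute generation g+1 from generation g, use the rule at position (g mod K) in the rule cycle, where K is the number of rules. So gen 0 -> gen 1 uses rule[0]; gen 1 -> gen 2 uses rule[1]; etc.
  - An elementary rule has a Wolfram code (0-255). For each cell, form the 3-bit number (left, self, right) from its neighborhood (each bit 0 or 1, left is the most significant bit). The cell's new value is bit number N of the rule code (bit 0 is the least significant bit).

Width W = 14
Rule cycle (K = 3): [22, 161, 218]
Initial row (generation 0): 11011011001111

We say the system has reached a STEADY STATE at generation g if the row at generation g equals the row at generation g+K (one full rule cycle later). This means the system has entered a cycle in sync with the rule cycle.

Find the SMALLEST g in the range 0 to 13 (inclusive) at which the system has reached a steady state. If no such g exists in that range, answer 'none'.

Answer: 1

Derivation:
Gen 0: 11011011001111
Gen 1 (rule 22): 00000000110000
Gen 2 (rule 161): 11111110000111
Gen 3 (rule 218): 11111111001111
Gen 4 (rule 22): 00000000110000
Gen 5 (rule 161): 11111110000111
Gen 6 (rule 218): 11111111001111
Gen 7 (rule 22): 00000000110000
Gen 8 (rule 161): 11111110000111
Gen 9 (rule 218): 11111111001111
Gen 10 (rule 22): 00000000110000
Gen 11 (rule 161): 11111110000111
Gen 12 (rule 218): 11111111001111
Gen 13 (rule 22): 00000000110000
Gen 14 (rule 161): 11111110000111
Gen 15 (rule 218): 11111111001111
Gen 16 (rule 22): 00000000110000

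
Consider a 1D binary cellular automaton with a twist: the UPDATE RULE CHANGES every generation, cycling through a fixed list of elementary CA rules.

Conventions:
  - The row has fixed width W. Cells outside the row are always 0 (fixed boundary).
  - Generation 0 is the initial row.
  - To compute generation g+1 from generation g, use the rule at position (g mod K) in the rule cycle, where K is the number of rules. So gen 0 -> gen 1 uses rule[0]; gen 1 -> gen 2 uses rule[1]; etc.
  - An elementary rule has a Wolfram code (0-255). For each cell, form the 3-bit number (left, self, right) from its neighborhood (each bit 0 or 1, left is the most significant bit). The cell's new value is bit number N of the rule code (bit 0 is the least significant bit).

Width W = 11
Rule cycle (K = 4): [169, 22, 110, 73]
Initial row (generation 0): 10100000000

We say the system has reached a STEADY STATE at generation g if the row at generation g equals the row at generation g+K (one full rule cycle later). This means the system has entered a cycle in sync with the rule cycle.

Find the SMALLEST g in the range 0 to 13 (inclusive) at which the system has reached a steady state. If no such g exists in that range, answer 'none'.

Answer: 6

Derivation:
Gen 0: 10100000000
Gen 1 (rule 169): 01001111111
Gen 2 (rule 22): 11110000000
Gen 3 (rule 110): 10010000000
Gen 4 (rule 73): 00000111111
Gen 5 (rule 169): 11110111110
Gen 6 (rule 22): 00000000001
Gen 7 (rule 110): 00000000011
Gen 8 (rule 73): 11111111011
Gen 9 (rule 169): 11111110110
Gen 10 (rule 22): 00000000001
Gen 11 (rule 110): 00000000011
Gen 12 (rule 73): 11111111011
Gen 13 (rule 169): 11111110110
Gen 14 (rule 22): 00000000001
Gen 15 (rule 110): 00000000011
Gen 16 (rule 73): 11111111011
Gen 17 (rule 169): 11111110110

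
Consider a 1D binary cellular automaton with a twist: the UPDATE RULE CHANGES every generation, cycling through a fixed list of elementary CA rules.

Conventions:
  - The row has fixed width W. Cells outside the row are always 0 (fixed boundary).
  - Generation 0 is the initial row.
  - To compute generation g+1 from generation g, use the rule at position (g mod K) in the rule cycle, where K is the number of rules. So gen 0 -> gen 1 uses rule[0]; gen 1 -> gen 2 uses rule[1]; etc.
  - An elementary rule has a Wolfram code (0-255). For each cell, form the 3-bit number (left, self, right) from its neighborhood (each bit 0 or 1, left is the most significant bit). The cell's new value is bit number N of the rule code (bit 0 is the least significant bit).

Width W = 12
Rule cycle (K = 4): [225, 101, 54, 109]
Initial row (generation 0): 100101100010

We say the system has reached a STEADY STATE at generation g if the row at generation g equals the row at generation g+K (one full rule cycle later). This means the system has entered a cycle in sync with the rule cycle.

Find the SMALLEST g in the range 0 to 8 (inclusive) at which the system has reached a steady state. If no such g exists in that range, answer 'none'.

Answer: none

Derivation:
Gen 0: 100101100010
Gen 1 (rule 225): 000010101000
Gen 2 (rule 101): 111011111011
Gen 3 (rule 54): 000100000100
Gen 4 (rule 109): 110101110101
Gen 5 (rule 225): 011010111010
Gen 6 (rule 101): 001111001110
Gen 7 (rule 54): 010000110001
Gen 8 (rule 109): 010110110101
Gen 9 (rule 225): 001011011010
Gen 10 (rule 101): 101101101110
Gen 11 (rule 54): 110010010001
Gen 12 (rule 109): 110010010101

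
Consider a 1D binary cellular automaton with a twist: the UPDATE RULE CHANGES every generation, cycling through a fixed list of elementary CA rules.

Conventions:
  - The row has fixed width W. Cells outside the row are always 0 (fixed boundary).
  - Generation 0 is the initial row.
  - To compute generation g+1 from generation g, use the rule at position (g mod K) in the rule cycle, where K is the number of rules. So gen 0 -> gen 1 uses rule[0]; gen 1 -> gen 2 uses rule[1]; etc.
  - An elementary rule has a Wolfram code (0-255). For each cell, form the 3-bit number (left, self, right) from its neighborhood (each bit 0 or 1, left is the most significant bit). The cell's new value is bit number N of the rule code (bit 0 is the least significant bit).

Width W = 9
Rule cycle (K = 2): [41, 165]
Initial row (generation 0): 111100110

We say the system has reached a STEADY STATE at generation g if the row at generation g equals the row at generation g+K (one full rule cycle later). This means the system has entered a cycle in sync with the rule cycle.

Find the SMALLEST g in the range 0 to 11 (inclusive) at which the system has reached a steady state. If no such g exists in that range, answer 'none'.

Answer: 11

Derivation:
Gen 0: 111100110
Gen 1 (rule 41): 100000100
Gen 2 (rule 165): 101110101
Gen 3 (rule 41): 011001010
Gen 4 (rule 165): 000001110
Gen 5 (rule 41): 111101000
Gen 6 (rule 165): 011011011
Gen 7 (rule 41): 010110110
Gen 8 (rule 165): 011001000
Gen 9 (rule 41): 010000011
Gen 10 (rule 165): 010111000
Gen 11 (rule 41): 001100011
Gen 12 (rule 165): 100001000
Gen 13 (rule 41): 001100011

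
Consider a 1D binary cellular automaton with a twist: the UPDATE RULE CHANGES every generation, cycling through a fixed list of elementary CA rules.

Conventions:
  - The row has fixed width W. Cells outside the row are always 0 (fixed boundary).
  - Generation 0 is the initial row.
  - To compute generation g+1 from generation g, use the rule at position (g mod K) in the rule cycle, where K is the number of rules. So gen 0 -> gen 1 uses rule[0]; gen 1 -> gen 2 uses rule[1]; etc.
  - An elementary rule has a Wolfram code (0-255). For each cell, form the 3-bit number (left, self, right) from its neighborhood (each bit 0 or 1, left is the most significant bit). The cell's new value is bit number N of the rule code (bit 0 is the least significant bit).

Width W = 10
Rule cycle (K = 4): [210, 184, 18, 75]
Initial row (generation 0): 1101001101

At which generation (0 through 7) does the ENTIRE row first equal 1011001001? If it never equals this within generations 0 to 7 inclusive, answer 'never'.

Answer: never

Derivation:
Gen 0: 1101001101
Gen 1 (rule 210): 0100110100
Gen 2 (rule 184): 0010101010
Gen 3 (rule 18): 0100000001
Gen 4 (rule 75): 1001111110
Gen 5 (rule 210): 0110111111
Gen 6 (rule 184): 0101111110
Gen 7 (rule 18): 1000000001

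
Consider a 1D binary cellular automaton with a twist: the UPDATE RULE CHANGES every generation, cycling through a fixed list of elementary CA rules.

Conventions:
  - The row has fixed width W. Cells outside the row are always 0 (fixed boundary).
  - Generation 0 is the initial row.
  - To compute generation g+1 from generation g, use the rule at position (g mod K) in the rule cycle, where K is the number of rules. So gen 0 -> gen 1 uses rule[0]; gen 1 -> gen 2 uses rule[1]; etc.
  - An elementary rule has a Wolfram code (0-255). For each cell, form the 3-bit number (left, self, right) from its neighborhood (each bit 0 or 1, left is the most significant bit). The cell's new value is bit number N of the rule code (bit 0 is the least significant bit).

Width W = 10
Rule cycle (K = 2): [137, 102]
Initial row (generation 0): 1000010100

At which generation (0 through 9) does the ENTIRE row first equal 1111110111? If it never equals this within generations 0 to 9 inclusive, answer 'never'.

Gen 0: 1000010100
Gen 1 (rule 137): 0011000001
Gen 2 (rule 102): 0101000011
Gen 3 (rule 137): 0000011010
Gen 4 (rule 102): 0000101110
Gen 5 (rule 137): 1110001100
Gen 6 (rule 102): 0010010100
Gen 7 (rule 137): 1000000001
Gen 8 (rule 102): 1000000011
Gen 9 (rule 137): 0011111010

Answer: never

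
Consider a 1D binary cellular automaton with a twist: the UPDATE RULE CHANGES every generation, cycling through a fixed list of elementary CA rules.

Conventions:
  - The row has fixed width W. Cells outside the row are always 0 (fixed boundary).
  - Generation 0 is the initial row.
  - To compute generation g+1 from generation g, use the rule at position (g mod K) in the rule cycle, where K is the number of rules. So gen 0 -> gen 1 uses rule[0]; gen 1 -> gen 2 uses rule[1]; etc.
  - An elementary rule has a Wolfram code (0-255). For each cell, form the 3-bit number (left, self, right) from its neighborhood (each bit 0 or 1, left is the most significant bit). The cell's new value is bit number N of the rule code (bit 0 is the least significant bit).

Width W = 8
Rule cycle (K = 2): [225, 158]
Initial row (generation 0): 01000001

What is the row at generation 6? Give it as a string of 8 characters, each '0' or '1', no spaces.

Gen 0: 01000001
Gen 1 (rule 225): 00011100
Gen 2 (rule 158): 00111010
Gen 3 (rule 225): 10011100
Gen 4 (rule 158): 11111010
Gen 5 (rule 225): 01111100
Gen 6 (rule 158): 11111010

Answer: 11111010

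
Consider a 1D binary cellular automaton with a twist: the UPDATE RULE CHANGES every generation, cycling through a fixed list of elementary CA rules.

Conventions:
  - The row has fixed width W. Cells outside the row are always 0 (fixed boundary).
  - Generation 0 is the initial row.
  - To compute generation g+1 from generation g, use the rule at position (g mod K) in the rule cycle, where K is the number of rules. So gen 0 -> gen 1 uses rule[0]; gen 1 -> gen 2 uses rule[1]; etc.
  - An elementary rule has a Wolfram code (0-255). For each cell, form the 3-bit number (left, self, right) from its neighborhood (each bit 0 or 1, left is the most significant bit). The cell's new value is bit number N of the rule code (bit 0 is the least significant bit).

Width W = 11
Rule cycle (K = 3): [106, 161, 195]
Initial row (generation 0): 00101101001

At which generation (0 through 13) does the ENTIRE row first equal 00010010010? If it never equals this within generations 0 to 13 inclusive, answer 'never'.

Gen 0: 00101101001
Gen 1 (rule 106): 01011110010
Gen 2 (rule 161): 00101100000
Gen 3 (rule 195): 11000101111
Gen 4 (rule 106): 11001011001
Gen 5 (rule 161): 00000100000
Gen 6 (rule 195): 11111001111
Gen 7 (rule 106): 10001011001
Gen 8 (rule 161): 00100100000
Gen 9 (rule 195): 11001001111
Gen 10 (rule 106): 11010011001
Gen 11 (rule 161): 00100000000
Gen 12 (rule 195): 11001111111
Gen 13 (rule 106): 11011000001

Answer: never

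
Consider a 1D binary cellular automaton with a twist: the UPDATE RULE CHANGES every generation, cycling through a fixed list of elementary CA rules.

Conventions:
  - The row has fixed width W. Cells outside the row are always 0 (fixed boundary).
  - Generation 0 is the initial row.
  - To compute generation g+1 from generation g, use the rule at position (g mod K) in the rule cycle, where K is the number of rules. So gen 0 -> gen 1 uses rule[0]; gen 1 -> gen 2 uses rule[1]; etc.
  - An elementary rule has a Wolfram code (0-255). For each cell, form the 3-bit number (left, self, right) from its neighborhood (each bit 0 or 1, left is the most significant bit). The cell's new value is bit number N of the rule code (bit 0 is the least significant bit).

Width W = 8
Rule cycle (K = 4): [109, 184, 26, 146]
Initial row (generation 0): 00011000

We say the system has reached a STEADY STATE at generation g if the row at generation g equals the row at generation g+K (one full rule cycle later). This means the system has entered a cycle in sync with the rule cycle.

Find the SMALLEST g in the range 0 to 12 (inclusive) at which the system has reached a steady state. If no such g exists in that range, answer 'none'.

Gen 0: 00011000
Gen 1 (rule 109): 11011011
Gen 2 (rule 184): 10110110
Gen 3 (rule 26): 00100101
Gen 4 (rule 146): 01011000
Gen 5 (rule 109): 01111011
Gen 6 (rule 184): 01110110
Gen 7 (rule 26): 11000101
Gen 8 (rule 146): 00101000
Gen 9 (rule 109): 10111011
Gen 10 (rule 184): 01110110
Gen 11 (rule 26): 11000101
Gen 12 (rule 146): 00101000
Gen 13 (rule 109): 10111011
Gen 14 (rule 184): 01110110
Gen 15 (rule 26): 11000101
Gen 16 (rule 146): 00101000

Answer: 6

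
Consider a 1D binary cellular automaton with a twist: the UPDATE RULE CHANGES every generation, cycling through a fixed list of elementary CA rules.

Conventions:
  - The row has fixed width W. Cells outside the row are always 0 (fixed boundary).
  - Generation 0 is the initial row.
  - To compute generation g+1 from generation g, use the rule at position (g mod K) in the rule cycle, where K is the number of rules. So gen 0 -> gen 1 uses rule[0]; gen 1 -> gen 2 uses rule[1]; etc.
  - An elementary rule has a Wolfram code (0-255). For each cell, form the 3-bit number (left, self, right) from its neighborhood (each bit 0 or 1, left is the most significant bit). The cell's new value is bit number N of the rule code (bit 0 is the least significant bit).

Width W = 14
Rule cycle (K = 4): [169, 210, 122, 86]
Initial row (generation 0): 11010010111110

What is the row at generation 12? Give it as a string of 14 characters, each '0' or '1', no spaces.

Gen 0: 11010010111110
Gen 1 (rule 169): 10100001111100
Gen 2 (rule 210): 00010010111110
Gen 3 (rule 122): 00101101100011
Gen 4 (rule 86): 01100100110101
Gen 5 (rule 169): 01000000101010
Gen 6 (rule 210): 10100001000001
Gen 7 (rule 122): 01010010100010
Gen 8 (rule 86): 11011110110111
Gen 9 (rule 169): 10111101101110
Gen 10 (rule 210): 00011100100111
Gen 11 (rule 122): 00110111011101
Gen 12 (rule 86): 01010001000101

Answer: 01010001000101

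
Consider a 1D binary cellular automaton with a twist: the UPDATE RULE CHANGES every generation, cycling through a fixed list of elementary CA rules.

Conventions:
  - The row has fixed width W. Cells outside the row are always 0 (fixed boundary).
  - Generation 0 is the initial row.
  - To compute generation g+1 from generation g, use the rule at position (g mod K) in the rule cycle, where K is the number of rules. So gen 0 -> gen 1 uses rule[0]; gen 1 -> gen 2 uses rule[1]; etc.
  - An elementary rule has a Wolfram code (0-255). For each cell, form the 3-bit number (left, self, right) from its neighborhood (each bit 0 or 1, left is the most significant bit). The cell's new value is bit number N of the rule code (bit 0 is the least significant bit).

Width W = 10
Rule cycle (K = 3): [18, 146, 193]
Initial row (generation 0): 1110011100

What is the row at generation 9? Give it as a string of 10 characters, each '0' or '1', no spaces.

Gen 0: 1110011100
Gen 1 (rule 18): 0001100010
Gen 2 (rule 146): 0010010101
Gen 3 (rule 193): 1000000000
Gen 4 (rule 18): 0100000000
Gen 5 (rule 146): 1010000000
Gen 6 (rule 193): 0000111111
Gen 7 (rule 18): 0001000000
Gen 8 (rule 146): 0010100000
Gen 9 (rule 193): 1000001111

Answer: 1000001111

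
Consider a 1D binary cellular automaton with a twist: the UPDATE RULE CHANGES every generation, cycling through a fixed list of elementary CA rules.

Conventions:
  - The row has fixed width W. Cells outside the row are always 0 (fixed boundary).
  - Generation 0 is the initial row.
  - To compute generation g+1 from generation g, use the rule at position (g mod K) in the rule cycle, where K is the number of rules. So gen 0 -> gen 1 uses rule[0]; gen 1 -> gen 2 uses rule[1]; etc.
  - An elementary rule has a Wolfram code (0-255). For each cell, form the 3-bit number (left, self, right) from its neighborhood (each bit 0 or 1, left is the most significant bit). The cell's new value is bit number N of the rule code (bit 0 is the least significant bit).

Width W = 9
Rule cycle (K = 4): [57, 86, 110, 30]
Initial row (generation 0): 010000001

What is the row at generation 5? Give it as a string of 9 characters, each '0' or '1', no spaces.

Gen 0: 010000001
Gen 1 (rule 57): 001111100
Gen 2 (rule 86): 010000110
Gen 3 (rule 110): 110001110
Gen 4 (rule 30): 101011001
Gen 5 (rule 57): 010110100

Answer: 010110100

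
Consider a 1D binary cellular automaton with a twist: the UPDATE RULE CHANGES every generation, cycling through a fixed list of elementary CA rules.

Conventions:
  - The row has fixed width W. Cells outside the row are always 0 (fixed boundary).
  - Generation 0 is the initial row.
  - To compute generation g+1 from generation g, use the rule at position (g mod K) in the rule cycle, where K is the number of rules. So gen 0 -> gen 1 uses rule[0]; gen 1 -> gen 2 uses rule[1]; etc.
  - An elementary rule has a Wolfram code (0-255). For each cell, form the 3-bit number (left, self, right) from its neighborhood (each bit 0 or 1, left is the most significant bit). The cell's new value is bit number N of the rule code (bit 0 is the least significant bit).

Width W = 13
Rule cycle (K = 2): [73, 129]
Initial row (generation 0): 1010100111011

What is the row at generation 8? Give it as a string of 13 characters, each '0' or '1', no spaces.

Gen 0: 1010100111011
Gen 1 (rule 73): 0000000101011
Gen 2 (rule 129): 1111110000000
Gen 3 (rule 73): 1000010111111
Gen 4 (rule 129): 0011000011110
Gen 5 (rule 73): 1011011010010
Gen 6 (rule 129): 0000000000000
Gen 7 (rule 73): 1111111111111
Gen 8 (rule 129): 0111111111110

Answer: 0111111111110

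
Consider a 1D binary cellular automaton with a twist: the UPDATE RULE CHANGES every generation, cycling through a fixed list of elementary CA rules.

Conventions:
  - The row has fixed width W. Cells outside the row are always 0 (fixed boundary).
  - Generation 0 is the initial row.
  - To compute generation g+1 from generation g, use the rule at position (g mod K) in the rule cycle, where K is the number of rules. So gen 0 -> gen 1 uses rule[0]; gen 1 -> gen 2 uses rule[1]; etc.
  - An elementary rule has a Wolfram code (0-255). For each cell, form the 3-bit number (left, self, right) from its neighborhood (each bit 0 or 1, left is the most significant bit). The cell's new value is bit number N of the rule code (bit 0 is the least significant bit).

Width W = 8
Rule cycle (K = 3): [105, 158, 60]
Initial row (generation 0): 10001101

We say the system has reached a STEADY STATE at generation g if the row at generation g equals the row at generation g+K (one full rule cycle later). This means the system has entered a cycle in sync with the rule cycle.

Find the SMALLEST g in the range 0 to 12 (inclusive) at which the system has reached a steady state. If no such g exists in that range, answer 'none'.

Gen 0: 10001101
Gen 1 (rule 105): 00101110
Gen 2 (rule 158): 01101101
Gen 3 (rule 60): 01011011
Gen 4 (rule 105): 00111111
Gen 5 (rule 158): 01111110
Gen 6 (rule 60): 01000001
Gen 7 (rule 105): 00011100
Gen 8 (rule 158): 00111010
Gen 9 (rule 60): 00100111
Gen 10 (rule 105): 10000101
Gen 11 (rule 158): 11001101
Gen 12 (rule 60): 10101011
Gen 13 (rule 105): 01010111
Gen 14 (rule 158): 11010110
Gen 15 (rule 60): 10111101

Answer: none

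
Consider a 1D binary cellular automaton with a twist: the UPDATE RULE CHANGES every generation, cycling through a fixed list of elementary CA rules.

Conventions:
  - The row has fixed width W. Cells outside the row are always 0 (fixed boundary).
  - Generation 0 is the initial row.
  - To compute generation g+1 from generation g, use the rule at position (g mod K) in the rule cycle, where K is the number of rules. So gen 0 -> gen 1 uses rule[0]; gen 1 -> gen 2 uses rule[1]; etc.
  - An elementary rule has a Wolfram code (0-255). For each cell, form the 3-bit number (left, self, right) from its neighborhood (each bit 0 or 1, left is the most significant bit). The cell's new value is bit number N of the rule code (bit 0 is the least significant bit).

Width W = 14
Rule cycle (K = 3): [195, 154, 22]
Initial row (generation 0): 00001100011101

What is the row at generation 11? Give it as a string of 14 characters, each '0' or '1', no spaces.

Gen 0: 00001100011101
Gen 1 (rule 195): 11110101101100
Gen 2 (rule 154): 11100001001010
Gen 3 (rule 22): 00010011111011
Gen 4 (rule 195): 11100101111001
Gen 5 (rule 154): 11011001110110
Gen 6 (rule 22): 00000110000001
Gen 7 (rule 195): 11111010111110
Gen 8 (rule 154): 11110000111101
Gen 9 (rule 22): 00001001000001
Gen 10 (rule 195): 11110010011110
Gen 11 (rule 154): 11101101111101

Answer: 11101101111101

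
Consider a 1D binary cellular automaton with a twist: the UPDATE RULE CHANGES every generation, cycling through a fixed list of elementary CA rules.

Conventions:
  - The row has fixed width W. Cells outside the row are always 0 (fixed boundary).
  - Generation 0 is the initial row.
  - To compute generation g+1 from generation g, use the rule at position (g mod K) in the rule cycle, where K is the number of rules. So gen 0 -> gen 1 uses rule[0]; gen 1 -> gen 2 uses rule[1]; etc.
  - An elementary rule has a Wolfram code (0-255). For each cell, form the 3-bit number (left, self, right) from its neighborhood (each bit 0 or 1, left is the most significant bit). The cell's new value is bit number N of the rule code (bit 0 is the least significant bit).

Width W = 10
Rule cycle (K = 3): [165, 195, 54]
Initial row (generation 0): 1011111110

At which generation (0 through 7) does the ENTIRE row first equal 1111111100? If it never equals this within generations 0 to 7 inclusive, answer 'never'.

Gen 0: 1011111110
Gen 1 (rule 165): 1101111100
Gen 2 (rule 195): 0100111101
Gen 3 (rule 54): 1111000011
Gen 4 (rule 165): 0110011000
Gen 5 (rule 195): 1010101011
Gen 6 (rule 54): 1111111100
Gen 7 (rule 165): 0111111001

Answer: 6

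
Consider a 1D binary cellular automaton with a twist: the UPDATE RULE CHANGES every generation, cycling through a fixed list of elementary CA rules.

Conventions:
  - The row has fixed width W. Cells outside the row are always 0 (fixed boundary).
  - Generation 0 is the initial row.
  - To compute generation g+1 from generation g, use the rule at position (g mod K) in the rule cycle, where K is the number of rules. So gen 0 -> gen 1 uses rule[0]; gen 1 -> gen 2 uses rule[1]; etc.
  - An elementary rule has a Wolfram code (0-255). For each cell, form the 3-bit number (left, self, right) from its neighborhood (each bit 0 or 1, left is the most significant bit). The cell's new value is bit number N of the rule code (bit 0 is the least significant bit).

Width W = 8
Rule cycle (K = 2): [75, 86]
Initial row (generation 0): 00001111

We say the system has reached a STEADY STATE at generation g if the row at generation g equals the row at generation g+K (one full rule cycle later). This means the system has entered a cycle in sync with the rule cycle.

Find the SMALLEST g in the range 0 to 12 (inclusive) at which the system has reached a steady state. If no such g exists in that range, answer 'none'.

Gen 0: 00001111
Gen 1 (rule 75): 11111001
Gen 2 (rule 86): 00001111
Gen 3 (rule 75): 11111001
Gen 4 (rule 86): 00001111
Gen 5 (rule 75): 11111001
Gen 6 (rule 86): 00001111
Gen 7 (rule 75): 11111001
Gen 8 (rule 86): 00001111
Gen 9 (rule 75): 11111001
Gen 10 (rule 86): 00001111
Gen 11 (rule 75): 11111001
Gen 12 (rule 86): 00001111
Gen 13 (rule 75): 11111001
Gen 14 (rule 86): 00001111

Answer: 0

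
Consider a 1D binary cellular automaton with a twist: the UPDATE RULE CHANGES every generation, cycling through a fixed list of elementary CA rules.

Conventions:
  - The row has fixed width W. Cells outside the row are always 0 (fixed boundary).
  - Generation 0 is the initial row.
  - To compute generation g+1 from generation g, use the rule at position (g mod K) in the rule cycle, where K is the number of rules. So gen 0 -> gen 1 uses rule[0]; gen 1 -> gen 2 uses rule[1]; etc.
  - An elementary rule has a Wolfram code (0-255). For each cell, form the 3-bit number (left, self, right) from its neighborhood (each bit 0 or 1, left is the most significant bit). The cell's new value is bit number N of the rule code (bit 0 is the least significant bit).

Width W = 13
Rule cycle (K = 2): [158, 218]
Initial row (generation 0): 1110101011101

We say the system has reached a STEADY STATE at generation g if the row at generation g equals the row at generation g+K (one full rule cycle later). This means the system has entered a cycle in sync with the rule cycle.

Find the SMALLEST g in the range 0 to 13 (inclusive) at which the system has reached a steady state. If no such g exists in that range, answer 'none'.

Answer: 10

Derivation:
Gen 0: 1110101011101
Gen 1 (rule 158): 1100101011001
Gen 2 (rule 218): 1111000011110
Gen 3 (rule 158): 1110100111101
Gen 4 (rule 218): 1110011111100
Gen 5 (rule 158): 1101111111010
Gen 6 (rule 218): 1101111111001
Gen 7 (rule 158): 1001111110111
Gen 8 (rule 218): 0111111110111
Gen 9 (rule 158): 1111111100110
Gen 10 (rule 218): 1111111111111
Gen 11 (rule 158): 1111111111110
Gen 12 (rule 218): 1111111111111
Gen 13 (rule 158): 1111111111110
Gen 14 (rule 218): 1111111111111
Gen 15 (rule 158): 1111111111110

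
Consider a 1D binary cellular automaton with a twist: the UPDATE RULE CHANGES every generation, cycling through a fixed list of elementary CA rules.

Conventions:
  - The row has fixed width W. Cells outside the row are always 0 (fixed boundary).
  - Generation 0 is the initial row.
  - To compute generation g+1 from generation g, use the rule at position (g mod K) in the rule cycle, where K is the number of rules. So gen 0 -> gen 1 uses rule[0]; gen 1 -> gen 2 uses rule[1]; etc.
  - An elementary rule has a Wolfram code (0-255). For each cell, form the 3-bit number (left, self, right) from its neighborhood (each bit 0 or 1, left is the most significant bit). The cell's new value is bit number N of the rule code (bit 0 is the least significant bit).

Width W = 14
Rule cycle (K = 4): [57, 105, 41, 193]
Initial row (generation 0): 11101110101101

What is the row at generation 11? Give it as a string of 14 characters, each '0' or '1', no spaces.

Answer: 00010110100111

Derivation:
Gen 0: 11101110101101
Gen 1 (rule 57): 10011001011010
Gen 2 (rule 105): 00011000111100
Gen 3 (rule 41): 11010010100001
Gen 4 (rule 193): 01000000001100
Gen 5 (rule 57): 00111111101011
Gen 6 (rule 105): 10100000110111
Gen 7 (rule 41): 01001110101100
Gen 8 (rule 193): 00000110000101
Gen 9 (rule 57): 11110101110010
Gen 10 (rule 105): 10011011010000
Gen 11 (rule 41): 00010110100111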